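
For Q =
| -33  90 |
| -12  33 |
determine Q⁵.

tr Q = 0 and det Q = -9, so the characteristic polynomial is λ² − (0)λ + (-9) with roots 3 and -3.
Eigenvectors give P = [[5, -3], [2, -1]] with P⁻¹ = [[-1, 3], [-2, 5]], and Q = P·diag(3, -3)·P⁻¹.
Then Q⁵ = P·diag(243, -243)·P⁻¹ = [[1215, 729], [486, 243]] · [[-1, 3], [-2, 5]] = [[-2673, 7290], [-972, 2673]].

[[-2673, 7290], [-972, 2673]]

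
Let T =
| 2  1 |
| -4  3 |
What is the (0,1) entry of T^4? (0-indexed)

25

T^2 = [[0, 5], [-20, 5]]
T^3 = [[-20, 15], [-60, -5]]
T^4 = [[-100, 25], [-100, -75]]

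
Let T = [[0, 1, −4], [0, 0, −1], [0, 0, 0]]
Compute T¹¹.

[[0, 0, 0], [0, 0, 0], [0, 0, 0]]

T is strictly triangular, hence nilpotent: T³ = 0, so T¹¹ = 0.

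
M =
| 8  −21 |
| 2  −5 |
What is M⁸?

[[1786, −5355], [510, −1529]]

tr M = 3 and det M = 2, so the characteristic polynomial is λ² − (3)λ + (2) with roots 2 and 1.
Eigenvectors give P = [[7, −3], [2, −1]] with P⁻¹ = [[1, −3], [2, −7]], and M = P·diag(2, 1)·P⁻¹.
Then M⁸ = P·diag(256, 1)·P⁻¹ = [[1792, −3], [512, −1]] · [[1, −3], [2, −7]] = [[1786, −5355], [510, −1529]].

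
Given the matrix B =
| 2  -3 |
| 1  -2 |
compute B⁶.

[[1, 0], [0, 1]]

B² = I (check: tr B = 0 and det B = -1), so B⁶ = I since 6 is even.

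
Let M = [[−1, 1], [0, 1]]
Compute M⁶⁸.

[[1, 0], [0, 1]]

M² = I (check: tr M = 0 and det M = −1), so M⁶⁸ = I since 68 is even.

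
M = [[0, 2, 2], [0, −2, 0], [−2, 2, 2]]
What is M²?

[[−4, 0, 4], [0, 4, 0], [−4, −4, 0]]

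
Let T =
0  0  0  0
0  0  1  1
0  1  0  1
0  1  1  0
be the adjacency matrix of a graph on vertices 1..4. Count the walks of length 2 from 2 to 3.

1

The number of length-2 walks from vertex 2 to vertex 3 is entry (2,3) of T², where T is the adjacency matrix.
T² = [[0, 0, 0, 0], [0, 2, 1, 1], [0, 1, 2, 1], [0, 1, 1, 2]]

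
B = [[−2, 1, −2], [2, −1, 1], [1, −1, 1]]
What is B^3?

[[−7, 2, −6], [10, −3, 8], [6, −2, 5]]

B^2 = [[4, −1, 3], [−5, 2, −4], [−3, 1, −2]]
B^3 = [[−7, 2, −6], [10, −3, 8], [6, −2, 5]]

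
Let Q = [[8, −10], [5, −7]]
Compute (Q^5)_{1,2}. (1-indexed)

−550

tr Q = 1 and det Q = −6, so the characteristic polynomial is λ² − (1)λ + (−6) with roots −2 and 3.
Eigenvectors give P = [[−1, 2], [−1, 1]] with P⁻¹ = [[1, −2], [1, −1]], and Q = P·diag(−2, 3)·P⁻¹.
Then Q^5 = P·diag(−32, 243)·P⁻¹ = [[32, 486], [32, 243]] · [[1, −2], [1, −1]] = [[518, −550], [275, −307]].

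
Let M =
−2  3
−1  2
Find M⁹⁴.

[[1, 0], [0, 1]]

M² = I (check: tr M = 0 and det M = −1), so M⁹⁴ = I since 94 is even.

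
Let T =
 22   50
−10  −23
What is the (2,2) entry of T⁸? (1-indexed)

31781

tr T = −1 and det T = −6, so the characteristic polynomial is λ² − (−1)λ + (−6) with roots 2 and −3.
Eigenvectors give P = [[5, −2], [−2, 1]] with P⁻¹ = [[1, 2], [2, 5]], and T = P·diag(2, −3)·P⁻¹.
Then T⁸ = P·diag(256, 6561)·P⁻¹ = [[1280, −13122], [−512, 6561]] · [[1, 2], [2, 5]] = [[−24964, −63050], [12610, 31781]].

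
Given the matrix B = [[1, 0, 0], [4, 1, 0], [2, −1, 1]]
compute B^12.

[[1, 0, 0], [48, 1, 0], [−240, −12, 1]]

B = I + N where N = [[0, 0, 0], [4, 0, 0], [2, −1, 0]] is strictly lower-triangular, so N^3 = 0.
(I + N)^12 = I + 12·N + 66·N^2 = [[1, 0, 0], [48, 1, 0], [−240, −12, 1]].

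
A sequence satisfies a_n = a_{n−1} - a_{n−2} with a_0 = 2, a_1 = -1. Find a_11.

With companion matrix M = [[1, -1], [1, 0]], [a_n, a_{n−1}]ᵀ = M·[a_{n−1}, a_{n−2}]ᵀ, so [a_11, a_10]ᵀ = M¹⁰·[a_1, a_0]ᵀ.
M¹⁰ = [[-1, 1], [-1, 0]], giving [a_11, a_10]ᵀ = [[3], [1]].

3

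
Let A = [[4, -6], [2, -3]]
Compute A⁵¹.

A² = A (a projection; rank 1, trace 1), so A⁵¹ = A.

[[4, -6], [2, -3]]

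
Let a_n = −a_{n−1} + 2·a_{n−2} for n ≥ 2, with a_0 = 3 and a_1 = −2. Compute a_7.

−212

With companion matrix C = [[−1, 2], [1, 0]], [a_n, a_{n−1}]ᵀ = C·[a_{n−1}, a_{n−2}]ᵀ, so [a_7, a_6]ᵀ = C⁶·[a_1, a_0]ᵀ.
C⁶ = [[43, −42], [−21, 22]], giving [a_7, a_6]ᵀ = [[−212], [108]].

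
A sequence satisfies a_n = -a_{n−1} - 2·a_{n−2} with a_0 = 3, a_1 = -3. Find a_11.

-135

With companion matrix B = [[-1, -2], [1, 0]], [a_n, a_{n−1}]ᵀ = B·[a_{n−1}, a_{n−2}]ᵀ, so [a_11, a_10]ᵀ = B^10·[a_1, a_0]ᵀ.
B^10 = [[23, -22], [11, 34]], giving [a_11, a_10]ᵀ = [[-135], [69]].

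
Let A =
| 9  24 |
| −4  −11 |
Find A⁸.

[[−13119, −39360], [6560, 19681]]

tr A = −2 and det A = −3, so the characteristic polynomial is λ² − (−2)λ + (−3) with roots −3 and 1.
Eigenvectors give P = [[2, 3], [−1, −1]] with P⁻¹ = [[−1, −3], [1, 2]], and A = P·diag(−3, 1)·P⁻¹.
Then A⁸ = P·diag(6561, 1)·P⁻¹ = [[13122, 3], [−6561, −1]] · [[−1, −3], [1, 2]] = [[−13119, −39360], [6560, 19681]].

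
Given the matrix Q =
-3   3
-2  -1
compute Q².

[[3, -12], [8, -5]]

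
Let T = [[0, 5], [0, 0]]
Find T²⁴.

[[0, 0], [0, 0]]

T is strictly triangular, hence nilpotent: T² = 0, so T²⁴ = 0.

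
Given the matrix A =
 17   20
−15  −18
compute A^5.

tr A = −1 and det A = −6, so the characteristic polynomial is λ² − (−1)λ + (−6) with roots −3 and 2.
Eigenvectors give P = [[−1, −4], [1, 3]] with P⁻¹ = [[3, 4], [−1, −1]], and A = P·diag(−3, 2)·P⁻¹.
Then A^5 = P·diag(−243, 32)·P⁻¹ = [[243, −128], [−243, 96]] · [[3, 4], [−1, −1]] = [[857, 1100], [−825, −1068]].

[[857, 1100], [−825, −1068]]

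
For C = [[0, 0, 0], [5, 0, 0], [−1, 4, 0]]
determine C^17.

[[0, 0, 0], [0, 0, 0], [0, 0, 0]]

C is strictly triangular, hence nilpotent: C^3 = 0, so C^17 = 0.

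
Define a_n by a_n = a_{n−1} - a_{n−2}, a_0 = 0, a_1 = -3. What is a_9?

0

With companion matrix C = [[1, -1], [1, 0]], [a_n, a_{n−1}]ᵀ = C·[a_{n−1}, a_{n−2}]ᵀ, so [a_9, a_8]ᵀ = C⁸·[a_1, a_0]ᵀ.
C⁸ = [[0, -1], [1, -1]], giving [a_9, a_8]ᵀ = [[0], [-3]].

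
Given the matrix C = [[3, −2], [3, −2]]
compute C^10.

[[3, −2], [3, −2]]

C² = C (a projection; rank 1, trace 1), so C^10 = C.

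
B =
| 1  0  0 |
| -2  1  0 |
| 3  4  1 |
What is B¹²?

[[1, 0, 0], [-24, 1, 0], [-492, 48, 1]]

B = I + N where N = [[0, 0, 0], [-2, 0, 0], [3, 4, 0]] is strictly lower-triangular, so N³ = 0.
(I + N)¹² = I + 12·N + 66·N² = [[1, 0, 0], [-24, 1, 0], [-492, 48, 1]].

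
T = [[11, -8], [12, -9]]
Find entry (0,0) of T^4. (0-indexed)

tr T = 2 and det T = -3, so the characteristic polynomial is λ² − (2)λ + (-3) with roots 3 and -1.
Eigenvectors give P = [[1, -2], [1, -3]] with P⁻¹ = [[3, -2], [1, -1]], and T = P·diag(3, -1)·P⁻¹.
Then T^4 = P·diag(81, 1)·P⁻¹ = [[81, -2], [81, -3]] · [[3, -2], [1, -1]] = [[241, -160], [240, -159]].

241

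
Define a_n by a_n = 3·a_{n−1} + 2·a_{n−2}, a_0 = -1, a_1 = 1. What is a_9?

9805

With companion matrix T = [[3, 2], [1, 0]], [a_n, a_{n−1}]ᵀ = T·[a_{n−1}, a_{n−2}]ᵀ, so [a_9, a_8]ᵀ = T⁸·[a_1, a_0]ᵀ.
T⁸ = [[22363, 12558], [6279, 3526]], giving [a_9, a_8]ᵀ = [[9805], [2753]].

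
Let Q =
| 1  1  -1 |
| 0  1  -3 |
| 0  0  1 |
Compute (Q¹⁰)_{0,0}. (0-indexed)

1

Q = I + N where N = [[0, 1, -1], [0, 0, -3], [0, 0, 0]] is strictly upper-triangular, so N³ = 0.
(I + N)¹⁰ = I + 10·N + 45·N² = [[1, 10, -145], [0, 1, -30], [0, 0, 1]].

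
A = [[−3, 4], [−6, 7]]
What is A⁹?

tr A = 4 and det A = 3, so the characteristic polynomial is λ² − (4)λ + (3) with roots 3 and 1.
Eigenvectors give P = [[−2, 1], [−3, 1]] with P⁻¹ = [[1, −1], [3, −2]], and A = P·diag(3, 1)·P⁻¹.
Then A⁹ = P·diag(19683, 1)·P⁻¹ = [[−39366, 1], [−59049, 1]] · [[1, −1], [3, −2]] = [[−39363, 39364], [−59046, 59047]].

[[−39363, 39364], [−59046, 59047]]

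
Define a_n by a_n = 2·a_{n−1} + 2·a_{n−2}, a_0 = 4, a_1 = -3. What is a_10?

With companion matrix M = [[2, 2], [1, 0]], [a_n, a_{n−1}]ᵀ = M·[a_{n−1}, a_{n−2}]ᵀ, so [a_10, a_9]ᵀ = M^9·[a_1, a_0]ᵀ.
M^9 = [[6688, 4896], [2448, 1792]], giving [a_10, a_9]ᵀ = [[-480], [-176]].

-480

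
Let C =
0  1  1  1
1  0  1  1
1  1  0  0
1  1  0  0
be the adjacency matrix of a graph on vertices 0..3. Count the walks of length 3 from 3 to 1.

5

The number of length-3 walks from vertex 3 to vertex 1 is entry (3,1) of C³, where C is the adjacency matrix.
C² = [[3, 2, 1, 1], [2, 3, 1, 1], [1, 1, 2, 2], [1, 1, 2, 2]]
C³ = [[4, 5, 5, 5], [5, 4, 5, 5], [5, 5, 2, 2], [5, 5, 2, 2]]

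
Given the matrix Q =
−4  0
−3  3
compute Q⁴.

Q² = [[16, 0], [3, 9]]
Q³ = [[−64, 0], [−39, 27]]
Q⁴ = [[256, 0], [75, 81]]

[[256, 0], [75, 81]]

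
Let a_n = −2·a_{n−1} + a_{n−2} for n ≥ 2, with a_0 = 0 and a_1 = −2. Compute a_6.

With companion matrix Q = [[−2, 1], [1, 0]], [a_n, a_{n−1}]ᵀ = Q·[a_{n−1}, a_{n−2}]ᵀ, so [a_6, a_5]ᵀ = Q⁵·[a_1, a_0]ᵀ.
Q⁵ = [[−70, 29], [29, −12]], giving [a_6, a_5]ᵀ = [[140], [−58]].

140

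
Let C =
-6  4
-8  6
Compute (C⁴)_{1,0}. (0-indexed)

0

tr C = 0 and det C = -4, so the characteristic polynomial is λ² − (0)λ + (-4) with roots -2 and 2.
Eigenvectors give P = [[1, 1], [1, 2]] with P⁻¹ = [[2, -1], [-1, 1]], and C = P·diag(-2, 2)·P⁻¹.
Then C⁴ = P·diag(16, 16)·P⁻¹ = [[16, 16], [16, 32]] · [[2, -1], [-1, 1]] = [[16, 0], [0, 16]].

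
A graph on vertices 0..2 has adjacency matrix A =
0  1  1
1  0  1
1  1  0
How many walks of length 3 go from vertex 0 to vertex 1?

3

The number of length-3 walks from vertex 0 to vertex 1 is entry (0,1) of A³, where A is the adjacency matrix.
A² = [[2, 1, 1], [1, 2, 1], [1, 1, 2]]
A³ = [[2, 3, 3], [3, 2, 3], [3, 3, 2]]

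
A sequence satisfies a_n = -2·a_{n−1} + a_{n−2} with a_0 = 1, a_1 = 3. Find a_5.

With companion matrix A = [[-2, 1], [1, 0]], [a_n, a_{n−1}]ᵀ = A·[a_{n−1}, a_{n−2}]ᵀ, so [a_5, a_4]ᵀ = A^4·[a_1, a_0]ᵀ.
A^4 = [[29, -12], [-12, 5]], giving [a_5, a_4]ᵀ = [[75], [-31]].

75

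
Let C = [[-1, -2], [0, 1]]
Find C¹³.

C² = I (check: tr C = 0 and det C = -1), so C¹³ = C since 13 is odd.

[[-1, -2], [0, 1]]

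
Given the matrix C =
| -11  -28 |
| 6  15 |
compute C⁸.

tr C = 4 and det C = 3, so the characteristic polynomial is λ² − (4)λ + (3) with roots 1 and 3.
Eigenvectors give P = [[7, -2], [-3, 1]] with P⁻¹ = [[1, 2], [3, 7]], and C = P·diag(1, 3)·P⁻¹.
Then C⁸ = P·diag(1, 6561)·P⁻¹ = [[7, -13122], [-3, 6561]] · [[1, 2], [3, 7]] = [[-39359, -91840], [19680, 45921]].

[[-39359, -91840], [19680, 45921]]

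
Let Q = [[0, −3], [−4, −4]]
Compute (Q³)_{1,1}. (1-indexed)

Q² = [[12, 12], [16, 28]]
Q³ = [[−48, −84], [−112, −160]]

−48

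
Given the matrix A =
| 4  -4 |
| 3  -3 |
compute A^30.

[[4, -4], [3, -3]]

A² = A (a projection; rank 1, trace 1), so A^30 = A.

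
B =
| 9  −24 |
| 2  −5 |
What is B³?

tr B = 4 and det B = 3, so the characteristic polynomial is λ² − (4)λ + (3) with roots 1 and 3.
Eigenvectors give P = [[−3, 4], [−1, 1]] with P⁻¹ = [[1, −4], [1, −3]], and B = P·diag(1, 3)·P⁻¹.
Then B³ = P·diag(1, 27)·P⁻¹ = [[−3, 108], [−1, 27]] · [[1, −4], [1, −3]] = [[105, −312], [26, −77]].

[[105, −312], [26, −77]]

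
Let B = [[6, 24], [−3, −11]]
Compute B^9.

tr B = −5 and det B = 6, so the characteristic polynomial is λ² − (−5)λ + (6) with roots −3 and −2.
Eigenvectors give P = [[−8, −3], [3, 1]] with P⁻¹ = [[1, 3], [−3, −8]], and B = P·diag(−3, −2)·P⁻¹.
Then B^9 = P·diag(−19683, −512)·P⁻¹ = [[157464, 1536], [−59049, −512]] · [[1, 3], [−3, −8]] = [[152856, 460104], [−57513, −173051]].

[[152856, 460104], [−57513, −173051]]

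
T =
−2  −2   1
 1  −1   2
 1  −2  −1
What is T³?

[[−9, 4, 18], [−6, 13, −8], [10, 12, 1]]

T² = [[3, 4, −7], [−1, −5, −3], [−5, 2, −2]]
T³ = [[−9, 4, 18], [−6, 13, −8], [10, 12, 1]]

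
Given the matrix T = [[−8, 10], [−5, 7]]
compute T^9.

[[−39878, 40390], [−20195, 20707]]

tr T = −1 and det T = −6, so the characteristic polynomial is λ² − (−1)λ + (−6) with roots 2 and −3.
Eigenvectors give P = [[−1, 2], [−1, 1]] with P⁻¹ = [[1, −2], [1, −1]], and T = P·diag(2, −3)·P⁻¹.
Then T^9 = P·diag(512, −19683)·P⁻¹ = [[−512, −39366], [−512, −19683]] · [[1, −2], [1, −1]] = [[−39878, 40390], [−20195, 20707]].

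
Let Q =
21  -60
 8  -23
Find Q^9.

[[98421, -295260], [39368, -118103]]

tr Q = -2 and det Q = -3, so the characteristic polynomial is λ² − (-2)λ + (-3) with roots -3 and 1.
Eigenvectors give P = [[5, -3], [2, -1]] with P⁻¹ = [[-1, 3], [-2, 5]], and Q = P·diag(-3, 1)·P⁻¹.
Then Q^9 = P·diag(-19683, 1)·P⁻¹ = [[-98415, -3], [-39366, -1]] · [[-1, 3], [-2, 5]] = [[98421, -295260], [39368, -118103]].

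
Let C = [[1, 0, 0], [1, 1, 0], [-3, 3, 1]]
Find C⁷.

C = I + N where N = [[0, 0, 0], [1, 0, 0], [-3, 3, 0]] is strictly lower-triangular, so N³ = 0.
(I + N)⁷ = I + 7·N + 21·N² = [[1, 0, 0], [7, 1, 0], [42, 21, 1]].

[[1, 0, 0], [7, 1, 0], [42, 21, 1]]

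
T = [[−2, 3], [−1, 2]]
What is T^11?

T² = I (check: tr T = 0 and det T = −1), so T^11 = T since 11 is odd.

[[−2, 3], [−1, 2]]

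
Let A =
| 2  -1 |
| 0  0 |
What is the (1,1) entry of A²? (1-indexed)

4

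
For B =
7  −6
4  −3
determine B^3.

tr B = 4 and det B = 3, so the characteristic polynomial is λ² − (4)λ + (3) with roots 3 and 1.
Eigenvectors give P = [[3, 1], [2, 1]] with P⁻¹ = [[1, −1], [−2, 3]], and B = P·diag(3, 1)·P⁻¹.
Then B^3 = P·diag(27, 1)·P⁻¹ = [[81, 1], [54, 1]] · [[1, −1], [−2, 3]] = [[79, −78], [52, −51]].

[[79, −78], [52, −51]]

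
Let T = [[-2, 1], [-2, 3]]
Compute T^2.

[[2, 1], [-2, 7]]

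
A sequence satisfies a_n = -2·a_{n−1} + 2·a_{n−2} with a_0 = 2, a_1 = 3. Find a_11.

28064

With companion matrix T = [[-2, 2], [1, 0]], [a_n, a_{n−1}]ᵀ = T·[a_{n−1}, a_{n−2}]ᵀ, so [a_11, a_10]ᵀ = T^10·[a_1, a_0]ᵀ.
T^10 = [[18272, -13376], [-6688, 4896]], giving [a_11, a_10]ᵀ = [[28064], [-10272]].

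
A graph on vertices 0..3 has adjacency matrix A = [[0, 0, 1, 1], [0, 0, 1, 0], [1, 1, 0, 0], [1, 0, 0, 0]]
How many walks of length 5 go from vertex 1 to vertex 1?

The number of length-5 walks from vertex 1 to vertex 1 is entry (1,1) of A⁵, where A is the adjacency matrix.
A² = [[2, 1, 0, 0], [1, 1, 0, 0], [0, 0, 2, 1], [0, 0, 1, 1]]
A³ = [[0, 0, 3, 2], [0, 0, 2, 1], [3, 2, 0, 0], [2, 1, 0, 0]]
A⁴ = [[5, 3, 0, 0], [3, 2, 0, 0], [0, 0, 5, 3], [0, 0, 3, 2]]
A⁵ = [[0, 0, 8, 5], [0, 0, 5, 3], [8, 5, 0, 0], [5, 3, 0, 0]]

0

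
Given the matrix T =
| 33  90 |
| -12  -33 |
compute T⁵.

[[2673, 7290], [-972, -2673]]

tr T = 0 and det T = -9, so the characteristic polynomial is λ² − (0)λ + (-9) with roots 3 and -3.
Eigenvectors give P = [[-3, 5], [1, -2]] with P⁻¹ = [[-2, -5], [-1, -3]], and T = P·diag(3, -3)·P⁻¹.
Then T⁵ = P·diag(243, -243)·P⁻¹ = [[-729, -1215], [243, 486]] · [[-2, -5], [-1, -3]] = [[2673, 7290], [-972, -2673]].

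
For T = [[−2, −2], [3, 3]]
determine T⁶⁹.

T² = T (a projection; rank 1, trace 1), so T⁶⁹ = T.

[[−2, −2], [3, 3]]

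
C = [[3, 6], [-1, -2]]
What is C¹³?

C² = C (a projection; rank 1, trace 1), so C¹³ = C.

[[3, 6], [-1, -2]]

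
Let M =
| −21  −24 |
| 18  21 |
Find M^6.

tr M = 0 and det M = −9, so the characteristic polynomial is λ² − (0)λ + (−9) with roots 3 and −3.
Eigenvectors give P = [[−1, 4], [1, −3]] with P⁻¹ = [[3, 4], [1, 1]], and M = P·diag(3, −3)·P⁻¹.
Then M^6 = P·diag(729, 729)·P⁻¹ = [[−729, 2916], [729, −2187]] · [[3, 4], [1, 1]] = [[729, 0], [0, 729]].

[[729, 0], [0, 729]]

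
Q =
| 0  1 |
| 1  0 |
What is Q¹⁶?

[[1, 0], [0, 1]]

Q² = I (check: tr Q = 0 and det Q = -1), so Q¹⁶ = I since 16 is even.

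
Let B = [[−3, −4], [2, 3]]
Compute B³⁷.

[[−3, −4], [2, 3]]

B² = I (check: tr B = 0 and det B = −1), so B³⁷ = B since 37 is odd.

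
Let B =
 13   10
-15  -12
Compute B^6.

tr B = 1 and det B = -6, so the characteristic polynomial is λ² − (1)λ + (-6) with roots -2 and 3.
Eigenvectors give P = [[-2, -1], [3, 1]] with P⁻¹ = [[1, 1], [-3, -2]], and B = P·diag(-2, 3)·P⁻¹.
Then B^6 = P·diag(64, 729)·P⁻¹ = [[-128, -729], [192, 729]] · [[1, 1], [-3, -2]] = [[2059, 1330], [-1995, -1266]].

[[2059, 1330], [-1995, -1266]]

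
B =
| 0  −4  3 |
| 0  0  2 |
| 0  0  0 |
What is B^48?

[[0, 0, 0], [0, 0, 0], [0, 0, 0]]

B is strictly triangular, hence nilpotent: B^3 = 0, so B^48 = 0.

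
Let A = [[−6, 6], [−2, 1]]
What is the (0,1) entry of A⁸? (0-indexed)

−37830

tr A = −5 and det A = 6, so the characteristic polynomial is λ² − (−5)λ + (6) with roots −3 and −2.
Eigenvectors give P = [[2, −3], [1, −2]] with P⁻¹ = [[2, −3], [1, −2]], and A = P·diag(−3, −2)·P⁻¹.
Then A⁸ = P·diag(6561, 256)·P⁻¹ = [[13122, −768], [6561, −512]] · [[2, −3], [1, −2]] = [[25476, −37830], [12610, −18659]].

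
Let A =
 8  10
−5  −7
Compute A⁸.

[[12866, 12610], [−6305, −6049]]

tr A = 1 and det A = −6, so the characteristic polynomial is λ² − (1)λ + (−6) with roots 3 and −2.
Eigenvectors give P = [[−2, 1], [1, −1]] with P⁻¹ = [[−1, −1], [−1, −2]], and A = P·diag(3, −2)·P⁻¹.
Then A⁸ = P·diag(6561, 256)·P⁻¹ = [[−13122, 256], [6561, −256]] · [[−1, −1], [−1, −2]] = [[12866, 12610], [−6305, −6049]].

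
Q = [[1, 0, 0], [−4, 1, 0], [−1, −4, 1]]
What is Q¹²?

Q = I + N where N = [[0, 0, 0], [−4, 0, 0], [−1, −4, 0]] is strictly lower-triangular, so N³ = 0.
(I + N)¹² = I + 12·N + 66·N² = [[1, 0, 0], [−48, 1, 0], [1044, −48, 1]].

[[1, 0, 0], [−48, 1, 0], [1044, −48, 1]]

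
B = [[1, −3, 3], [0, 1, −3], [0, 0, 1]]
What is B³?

B = I + N where N = [[0, −3, 3], [0, 0, −3], [0, 0, 0]] is strictly upper-triangular, so N³ = 0.
(I + N)³ = I + 3·N + 3·N² = [[1, −9, 36], [0, 1, −9], [0, 0, 1]].

[[1, −9, 36], [0, 1, −9], [0, 0, 1]]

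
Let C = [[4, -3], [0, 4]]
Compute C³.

C² = [[16, -24], [0, 16]]
C³ = [[64, -144], [0, 64]]

[[64, -144], [0, 64]]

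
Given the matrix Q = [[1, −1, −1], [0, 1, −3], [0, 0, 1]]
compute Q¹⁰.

Q = I + N where N = [[0, −1, −1], [0, 0, −3], [0, 0, 0]] is strictly upper-triangular, so N³ = 0.
(I + N)¹⁰ = I + 10·N + 45·N² = [[1, −10, 125], [0, 1, −30], [0, 0, 1]].

[[1, −10, 125], [0, 1, −30], [0, 0, 1]]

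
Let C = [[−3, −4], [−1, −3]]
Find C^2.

[[13, 24], [6, 13]]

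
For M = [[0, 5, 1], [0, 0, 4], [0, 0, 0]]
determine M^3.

M is strictly triangular, hence nilpotent: M^3 = 0, so M^3 = 0.

[[0, 0, 0], [0, 0, 0], [0, 0, 0]]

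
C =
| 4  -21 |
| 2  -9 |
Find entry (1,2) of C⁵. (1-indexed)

-4431

tr C = -5 and det C = 6, so the characteristic polynomial is λ² − (-5)λ + (6) with roots -2 and -3.
Eigenvectors give P = [[7, 3], [2, 1]] with P⁻¹ = [[1, -3], [-2, 7]], and C = P·diag(-2, -3)·P⁻¹.
Then C⁵ = P·diag(-32, -243)·P⁻¹ = [[-224, -729], [-64, -243]] · [[1, -3], [-2, 7]] = [[1234, -4431], [422, -1509]].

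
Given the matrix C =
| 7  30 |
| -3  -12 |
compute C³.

tr C = -5 and det C = 6, so the characteristic polynomial is λ² − (-5)λ + (6) with roots -2 and -3.
Eigenvectors give P = [[10, -3], [-3, 1]] with P⁻¹ = [[1, 3], [3, 10]], and C = P·diag(-2, -3)·P⁻¹.
Then C³ = P·diag(-8, -27)·P⁻¹ = [[-80, 81], [24, -27]] · [[1, 3], [3, 10]] = [[163, 570], [-57, -198]].

[[163, 570], [-57, -198]]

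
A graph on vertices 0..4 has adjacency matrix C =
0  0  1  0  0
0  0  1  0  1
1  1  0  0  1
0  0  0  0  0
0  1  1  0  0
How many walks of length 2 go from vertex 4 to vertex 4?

2

The number of length-2 walks from vertex 4 to vertex 4 is entry (4,4) of C², where C is the adjacency matrix.
C² = [[1, 1, 0, 0, 1], [1, 2, 1, 0, 1], [0, 1, 3, 0, 1], [0, 0, 0, 0, 0], [1, 1, 1, 0, 2]]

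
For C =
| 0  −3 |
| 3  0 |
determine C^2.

[[−9, 0], [0, −9]]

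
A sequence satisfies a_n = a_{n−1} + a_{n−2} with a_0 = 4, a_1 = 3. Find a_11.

With companion matrix C = [[1, 1], [1, 0]], [a_n, a_{n−1}]ᵀ = C·[a_{n−1}, a_{n−2}]ᵀ, so [a_11, a_10]ᵀ = C^10·[a_1, a_0]ᵀ.
C^10 = [[89, 55], [55, 34]], giving [a_11, a_10]ᵀ = [[487], [301]].

487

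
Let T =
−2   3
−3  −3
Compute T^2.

[[−5, −15], [15, 0]]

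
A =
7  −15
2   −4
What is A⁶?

[[379, −945], [126, −314]]

tr A = 3 and det A = 2, so the characteristic polynomial is λ² − (3)λ + (2) with roots 2 and 1.
Eigenvectors give P = [[3, −5], [1, −2]] with P⁻¹ = [[2, −5], [1, −3]], and A = P·diag(2, 1)·P⁻¹.
Then A⁶ = P·diag(64, 1)·P⁻¹ = [[192, −5], [64, −2]] · [[2, −5], [1, −3]] = [[379, −945], [126, −314]].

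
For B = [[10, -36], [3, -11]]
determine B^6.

tr B = -1 and det B = -2, so the characteristic polynomial is λ² − (-1)λ + (-2) with roots -2 and 1.
Eigenvectors give P = [[3, 4], [1, 1]] with P⁻¹ = [[-1, 4], [1, -3]], and B = P·diag(-2, 1)·P⁻¹.
Then B^6 = P·diag(64, 1)·P⁻¹ = [[192, 4], [64, 1]] · [[-1, 4], [1, -3]] = [[-188, 756], [-63, 253]].

[[-188, 756], [-63, 253]]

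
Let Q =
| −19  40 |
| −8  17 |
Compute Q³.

tr Q = −2 and det Q = −3, so the characteristic polynomial is λ² − (−2)λ + (−3) with roots 1 and −3.
Eigenvectors give P = [[−2, 5], [−1, 2]] with P⁻¹ = [[2, −5], [1, −2]], and Q = P·diag(1, −3)·P⁻¹.
Then Q³ = P·diag(1, −27)·P⁻¹ = [[−2, −135], [−1, −54]] · [[2, −5], [1, −2]] = [[−139, 280], [−56, 113]].

[[−139, 280], [−56, 113]]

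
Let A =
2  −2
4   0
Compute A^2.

[[−4, −4], [8, −8]]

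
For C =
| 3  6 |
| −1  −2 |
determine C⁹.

[[3, 6], [−1, −2]]

C² = C (a projection; rank 1, trace 1), so C⁹ = C.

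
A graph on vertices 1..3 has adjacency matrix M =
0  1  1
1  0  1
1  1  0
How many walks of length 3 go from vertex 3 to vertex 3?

2

The number of length-3 walks from vertex 3 to vertex 3 is entry (3,3) of M³, where M is the adjacency matrix.
M² = [[2, 1, 1], [1, 2, 1], [1, 1, 2]]
M³ = [[2, 3, 3], [3, 2, 3], [3, 3, 2]]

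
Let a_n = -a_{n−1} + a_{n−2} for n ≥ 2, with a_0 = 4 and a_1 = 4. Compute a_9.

With companion matrix Q = [[-1, 1], [1, 0]], [a_n, a_{n−1}]ᵀ = Q·[a_{n−1}, a_{n−2}]ᵀ, so [a_9, a_8]ᵀ = Q⁸·[a_1, a_0]ᵀ.
Q⁸ = [[34, -21], [-21, 13]], giving [a_9, a_8]ᵀ = [[52], [-32]].

52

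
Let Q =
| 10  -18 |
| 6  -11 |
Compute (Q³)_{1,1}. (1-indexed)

tr Q = -1 and det Q = -2, so the characteristic polynomial is λ² − (-1)λ + (-2) with roots 1 and -2.
Eigenvectors give P = [[-2, 3], [-1, 2]] with P⁻¹ = [[-2, 3], [-1, 2]], and Q = P·diag(1, -2)·P⁻¹.
Then Q³ = P·diag(1, -8)·P⁻¹ = [[-2, -24], [-1, -16]] · [[-2, 3], [-1, 2]] = [[28, -54], [18, -35]].

28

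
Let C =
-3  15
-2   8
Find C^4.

[[-309, 975], [-130, 406]]

tr C = 5 and det C = 6, so the characteristic polynomial is λ² − (5)λ + (6) with roots 3 and 2.
Eigenvectors give P = [[-5, 3], [-2, 1]] with P⁻¹ = [[1, -3], [2, -5]], and C = P·diag(3, 2)·P⁻¹.
Then C^4 = P·diag(81, 16)·P⁻¹ = [[-405, 48], [-162, 16]] · [[1, -3], [2, -5]] = [[-309, 975], [-130, 406]].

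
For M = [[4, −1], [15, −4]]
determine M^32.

M² = I (check: tr M = 0 and det M = −1), so M^32 = I since 32 is even.

[[1, 0], [0, 1]]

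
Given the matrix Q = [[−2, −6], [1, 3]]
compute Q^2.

Q² = Q (a projection; rank 1, trace 1), so Q^2 = Q.

[[−2, −6], [1, 3]]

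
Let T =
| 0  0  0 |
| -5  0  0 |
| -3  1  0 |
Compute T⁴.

T is strictly triangular, hence nilpotent: T³ = 0, so T⁴ = 0.

[[0, 0, 0], [0, 0, 0], [0, 0, 0]]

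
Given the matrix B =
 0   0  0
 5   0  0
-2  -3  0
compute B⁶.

[[0, 0, 0], [0, 0, 0], [0, 0, 0]]

B is strictly triangular, hence nilpotent: B³ = 0, so B⁶ = 0.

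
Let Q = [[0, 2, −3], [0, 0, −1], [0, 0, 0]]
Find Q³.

Q is strictly triangular, hence nilpotent: Q³ = 0, so Q³ = 0.

[[0, 0, 0], [0, 0, 0], [0, 0, 0]]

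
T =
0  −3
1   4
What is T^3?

[[−12, −39], [13, 40]]

T^2 = [[−3, −12], [4, 13]]
T^3 = [[−12, −39], [13, 40]]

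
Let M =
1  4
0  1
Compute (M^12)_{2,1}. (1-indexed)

M = I + N where N = [[0, 4], [0, 0]] is strictly upper-triangular, so N^2 = 0.
(I + N)^12 = I + 12·N = [[1, 48], [0, 1]].

0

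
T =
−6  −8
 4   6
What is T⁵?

[[−96, −128], [64, 96]]

tr T = 0 and det T = −4, so the characteristic polynomial is λ² − (0)λ + (−4) with roots −2 and 2.
Eigenvectors give P = [[−2, −1], [1, 1]] with P⁻¹ = [[−1, −1], [1, 2]], and T = P·diag(−2, 2)·P⁻¹.
Then T⁵ = P·diag(−32, 32)·P⁻¹ = [[64, −32], [−32, 32]] · [[−1, −1], [1, 2]] = [[−96, −128], [64, 96]].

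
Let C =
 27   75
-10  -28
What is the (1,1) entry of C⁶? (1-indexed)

-3261

tr C = -1 and det C = -6, so the characteristic polynomial is λ² − (-1)λ + (-6) with roots -3 and 2.
Eigenvectors give P = [[-5, -3], [2, 1]] with P⁻¹ = [[1, 3], [-2, -5]], and C = P·diag(-3, 2)·P⁻¹.
Then C⁶ = P·diag(729, 64)·P⁻¹ = [[-3645, -192], [1458, 64]] · [[1, 3], [-2, -5]] = [[-3261, -9975], [1330, 4054]].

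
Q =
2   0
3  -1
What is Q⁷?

[[128, 0], [129, -1]]

tr Q = 1 and det Q = -2, so the characteristic polynomial is λ² − (1)λ + (-2) with roots 2 and -1.
Eigenvectors give P = [[1, 0], [1, -1]] with P⁻¹ = [[1, 0], [1, -1]], and Q = P·diag(2, -1)·P⁻¹.
Then Q⁷ = P·diag(128, -1)·P⁻¹ = [[128, 0], [128, 1]] · [[1, 0], [1, -1]] = [[128, 0], [129, -1]].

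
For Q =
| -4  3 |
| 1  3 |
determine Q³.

Q² = [[19, -3], [-1, 12]]
Q³ = [[-79, 48], [16, 33]]

[[-79, 48], [16, 33]]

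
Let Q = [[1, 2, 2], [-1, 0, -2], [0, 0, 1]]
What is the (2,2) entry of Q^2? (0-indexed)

1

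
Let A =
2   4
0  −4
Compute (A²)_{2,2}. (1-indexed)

16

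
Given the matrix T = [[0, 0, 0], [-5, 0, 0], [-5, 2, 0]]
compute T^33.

T is strictly triangular, hence nilpotent: T^3 = 0, so T^33 = 0.

[[0, 0, 0], [0, 0, 0], [0, 0, 0]]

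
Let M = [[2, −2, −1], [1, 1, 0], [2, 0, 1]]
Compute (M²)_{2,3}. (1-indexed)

−1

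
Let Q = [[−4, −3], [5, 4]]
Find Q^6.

[[1, 0], [0, 1]]

Q² = I (check: tr Q = 0 and det Q = −1), so Q^6 = I since 6 is even.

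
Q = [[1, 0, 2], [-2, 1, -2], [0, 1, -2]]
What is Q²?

[[1, 2, -2], [-4, -1, -2], [-2, -1, 2]]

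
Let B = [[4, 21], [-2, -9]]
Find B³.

tr B = -5 and det B = 6, so the characteristic polynomial is λ² − (-5)λ + (6) with roots -3 and -2.
Eigenvectors give P = [[-3, 7], [1, -2]] with P⁻¹ = [[2, 7], [1, 3]], and B = P·diag(-3, -2)·P⁻¹.
Then B³ = P·diag(-27, -8)·P⁻¹ = [[81, -56], [-27, 16]] · [[2, 7], [1, 3]] = [[106, 399], [-38, -141]].

[[106, 399], [-38, -141]]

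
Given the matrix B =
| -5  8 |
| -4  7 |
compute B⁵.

tr B = 2 and det B = -3, so the characteristic polynomial is λ² − (2)λ + (-3) with roots -1 and 3.
Eigenvectors give P = [[2, -1], [1, -1]] with P⁻¹ = [[1, -1], [1, -2]], and B = P·diag(-1, 3)·P⁻¹.
Then B⁵ = P·diag(-1, 243)·P⁻¹ = [[-2, -243], [-1, -243]] · [[1, -1], [1, -2]] = [[-245, 488], [-244, 487]].

[[-245, 488], [-244, 487]]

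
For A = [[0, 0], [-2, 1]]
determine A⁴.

A² = [[0, 0], [-2, 1]]
A³ = [[0, 0], [-2, 1]]
A⁴ = [[0, 0], [-2, 1]]

[[0, 0], [-2, 1]]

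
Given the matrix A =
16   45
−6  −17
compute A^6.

[[−314, −945], [126, 379]]

tr A = −1 and det A = −2, so the characteristic polynomial is λ² − (−1)λ + (−2) with roots 1 and −2.
Eigenvectors give P = [[−3, 5], [1, −2]] with P⁻¹ = [[−2, −5], [−1, −3]], and A = P·diag(1, −2)·P⁻¹.
Then A^6 = P·diag(1, 64)·P⁻¹ = [[−3, 320], [1, −128]] · [[−2, −5], [−1, −3]] = [[−314, −945], [126, 379]].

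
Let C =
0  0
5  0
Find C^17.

C is strictly triangular, hence nilpotent: C^2 = 0, so C^17 = 0.

[[0, 0], [0, 0]]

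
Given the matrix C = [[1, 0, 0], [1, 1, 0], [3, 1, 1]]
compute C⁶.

C = I + N where N = [[0, 0, 0], [1, 0, 0], [3, 1, 0]] is strictly lower-triangular, so N³ = 0.
(I + N)⁶ = I + 6·N + 15·N² = [[1, 0, 0], [6, 1, 0], [33, 6, 1]].

[[1, 0, 0], [6, 1, 0], [33, 6, 1]]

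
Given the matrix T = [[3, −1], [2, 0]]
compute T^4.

tr T = 3 and det T = 2, so the characteristic polynomial is λ² − (3)λ + (2) with roots 2 and 1.
Eigenvectors give P = [[1, −1], [1, −2]] with P⁻¹ = [[2, −1], [1, −1]], and T = P·diag(2, 1)·P⁻¹.
Then T^4 = P·diag(16, 1)·P⁻¹ = [[16, −1], [16, −2]] · [[2, −1], [1, −1]] = [[31, −15], [30, −14]].

[[31, −15], [30, −14]]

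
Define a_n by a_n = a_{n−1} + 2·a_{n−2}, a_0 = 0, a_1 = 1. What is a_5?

With companion matrix Q = [[1, 2], [1, 0]], [a_n, a_{n−1}]ᵀ = Q·[a_{n−1}, a_{n−2}]ᵀ, so [a_5, a_4]ᵀ = Q⁴·[a_1, a_0]ᵀ.
Q⁴ = [[11, 10], [5, 6]], giving [a_5, a_4]ᵀ = [[11], [5]].

11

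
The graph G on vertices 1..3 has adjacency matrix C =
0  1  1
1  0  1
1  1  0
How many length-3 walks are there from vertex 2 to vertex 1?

3

The number of length-3 walks from vertex 2 to vertex 1 is entry (2,1) of C³, where C is the adjacency matrix.
C² = [[2, 1, 1], [1, 2, 1], [1, 1, 2]]
C³ = [[2, 3, 3], [3, 2, 3], [3, 3, 2]]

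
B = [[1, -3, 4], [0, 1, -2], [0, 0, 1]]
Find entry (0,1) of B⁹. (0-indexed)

B = I + N where N = [[0, -3, 4], [0, 0, -2], [0, 0, 0]] is strictly upper-triangular, so N³ = 0.
(I + N)⁹ = I + 9·N + 36·N² = [[1, -27, 252], [0, 1, -18], [0, 0, 1]].

-27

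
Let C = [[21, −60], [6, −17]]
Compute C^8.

tr C = 4 and det C = 3, so the characteristic polynomial is λ² − (4)λ + (3) with roots 3 and 1.
Eigenvectors give P = [[10, 3], [3, 1]] with P⁻¹ = [[1, −3], [−3, 10]], and C = P·diag(3, 1)·P⁻¹.
Then C^8 = P·diag(6561, 1)·P⁻¹ = [[65610, 3], [19683, 1]] · [[1, −3], [−3, 10]] = [[65601, −196800], [19680, −59039]].

[[65601, −196800], [19680, −59039]]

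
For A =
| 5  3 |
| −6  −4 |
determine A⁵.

[[65, 33], [−66, −34]]

tr A = 1 and det A = −2, so the characteristic polynomial is λ² − (1)λ + (−2) with roots 2 and −1.
Eigenvectors give P = [[−1, 1], [1, −2]] with P⁻¹ = [[−2, −1], [−1, −1]], and A = P·diag(2, −1)·P⁻¹.
Then A⁵ = P·diag(32, −1)·P⁻¹ = [[−32, −1], [32, 2]] · [[−2, −1], [−1, −1]] = [[65, 33], [−66, −34]].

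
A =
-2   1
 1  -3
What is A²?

[[5, -5], [-5, 10]]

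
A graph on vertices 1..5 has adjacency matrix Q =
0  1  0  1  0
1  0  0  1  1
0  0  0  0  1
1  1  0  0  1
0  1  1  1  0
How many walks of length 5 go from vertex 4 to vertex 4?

The number of length-5 walks from vertex 4 to vertex 4 is entry (4,4) of Q⁵, where Q is the adjacency matrix.
Q² = [[2, 1, 0, 1, 2], [1, 3, 1, 2, 1], [0, 1, 1, 1, 0], [1, 2, 1, 3, 1], [2, 1, 0, 1, 3]]
Q³ = [[2, 5, 2, 5, 2], [5, 4, 1, 5, 6], [2, 1, 0, 1, 3], [5, 5, 1, 4, 6], [2, 6, 3, 6, 2]]
Q⁴ = [[10, 9, 2, 9, 12], [9, 16, 6, 15, 10], [2, 6, 3, 6, 2], [9, 15, 6, 16, 10], [12, 10, 2, 10, 15]]
Q⁵ = [[18, 31, 12, 31, 20], [31, 34, 10, 35, 37], [12, 10, 2, 10, 15], [31, 35, 10, 34, 37], [20, 37, 15, 37, 22]]

34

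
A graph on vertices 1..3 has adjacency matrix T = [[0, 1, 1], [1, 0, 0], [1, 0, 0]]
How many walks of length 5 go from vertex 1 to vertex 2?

The number of length-5 walks from vertex 1 to vertex 2 is entry (1,2) of T⁵, where T is the adjacency matrix.
T² = [[2, 0, 0], [0, 1, 1], [0, 1, 1]]
T³ = [[0, 2, 2], [2, 0, 0], [2, 0, 0]]
T⁴ = [[4, 0, 0], [0, 2, 2], [0, 2, 2]]
T⁵ = [[0, 4, 4], [4, 0, 0], [4, 0, 0]]

4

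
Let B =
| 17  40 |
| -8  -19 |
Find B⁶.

[[-2911, -7280], [1456, 3641]]

tr B = -2 and det B = -3, so the characteristic polynomial is λ² − (-2)λ + (-3) with roots -3 and 1.
Eigenvectors give P = [[-2, 5], [1, -2]] with P⁻¹ = [[2, 5], [1, 2]], and B = P·diag(-3, 1)·P⁻¹.
Then B⁶ = P·diag(729, 1)·P⁻¹ = [[-1458, 5], [729, -2]] · [[2, 5], [1, 2]] = [[-2911, -7280], [1456, 3641]].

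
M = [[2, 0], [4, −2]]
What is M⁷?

[[128, 0], [256, −128]]

tr M = 0 and det M = −4, so the characteristic polynomial is λ² − (0)λ + (−4) with roots −2 and 2.
Eigenvectors give P = [[0, 1], [−1, 1]] with P⁻¹ = [[1, −1], [1, 0]], and M = P·diag(−2, 2)·P⁻¹.
Then M⁷ = P·diag(−128, 128)·P⁻¹ = [[0, 128], [128, 128]] · [[1, −1], [1, 0]] = [[128, 0], [256, −128]].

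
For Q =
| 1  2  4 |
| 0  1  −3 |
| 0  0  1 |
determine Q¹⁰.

Q = I + N where N = [[0, 2, 4], [0, 0, −3], [0, 0, 0]] is strictly upper-triangular, so N³ = 0.
(I + N)¹⁰ = I + 10·N + 45·N² = [[1, 20, −230], [0, 1, −30], [0, 0, 1]].

[[1, 20, −230], [0, 1, −30], [0, 0, 1]]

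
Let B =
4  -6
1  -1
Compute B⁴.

[[46, -90], [15, -29]]

tr B = 3 and det B = 2, so the characteristic polynomial is λ² − (3)λ + (2) with roots 2 and 1.
Eigenvectors give P = [[3, -2], [1, -1]] with P⁻¹ = [[1, -2], [1, -3]], and B = P·diag(2, 1)·P⁻¹.
Then B⁴ = P·diag(16, 1)·P⁻¹ = [[48, -2], [16, -1]] · [[1, -2], [1, -3]] = [[46, -90], [15, -29]].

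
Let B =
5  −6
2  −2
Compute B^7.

tr B = 3 and det B = 2, so the characteristic polynomial is λ² − (3)λ + (2) with roots 1 and 2.
Eigenvectors give P = [[3, 2], [2, 1]] with P⁻¹ = [[−1, 2], [2, −3]], and B = P·diag(1, 2)·P⁻¹.
Then B^7 = P·diag(1, 128)·P⁻¹ = [[3, 256], [2, 128]] · [[−1, 2], [2, −3]] = [[509, −762], [254, −380]].

[[509, −762], [254, −380]]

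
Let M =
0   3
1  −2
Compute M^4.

M^2 = [[3, −6], [−2, 7]]
M^3 = [[−6, 21], [7, −20]]
M^4 = [[21, −60], [−20, 61]]

[[21, −60], [−20, 61]]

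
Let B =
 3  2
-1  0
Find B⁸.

[[511, 510], [-255, -254]]

tr B = 3 and det B = 2, so the characteristic polynomial is λ² − (3)λ + (2) with roots 2 and 1.
Eigenvectors give P = [[-2, -1], [1, 1]] with P⁻¹ = [[-1, -1], [1, 2]], and B = P·diag(2, 1)·P⁻¹.
Then B⁸ = P·diag(256, 1)·P⁻¹ = [[-512, -1], [256, 1]] · [[-1, -1], [1, 2]] = [[511, 510], [-255, -254]].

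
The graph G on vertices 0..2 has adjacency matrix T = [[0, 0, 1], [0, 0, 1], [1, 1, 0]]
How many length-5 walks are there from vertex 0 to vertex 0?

0

The number of length-5 walks from vertex 0 to vertex 0 is entry (0,0) of T⁵, where T is the adjacency matrix.
T² = [[1, 1, 0], [1, 1, 0], [0, 0, 2]]
T³ = [[0, 0, 2], [0, 0, 2], [2, 2, 0]]
T⁴ = [[2, 2, 0], [2, 2, 0], [0, 0, 4]]
T⁵ = [[0, 0, 4], [0, 0, 4], [4, 4, 0]]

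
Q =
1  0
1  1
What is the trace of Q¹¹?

Q = I + N where N = [[0, 0], [1, 0]] is strictly lower-triangular, so N² = 0.
(I + N)¹¹ = I + 11·N = [[1, 0], [11, 1]].

2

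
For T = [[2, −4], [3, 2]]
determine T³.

[[−64, 0], [0, −64]]

T² = [[−8, −16], [12, −8]]
T³ = [[−64, 0], [0, −64]]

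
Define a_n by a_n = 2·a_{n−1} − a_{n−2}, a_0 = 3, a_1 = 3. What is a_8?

3

With companion matrix Q = [[2, −1], [1, 0]], [a_n, a_{n−1}]ᵀ = Q·[a_{n−1}, a_{n−2}]ᵀ, so [a_8, a_7]ᵀ = Q⁷·[a_1, a_0]ᵀ.
Q⁷ = [[8, −7], [7, −6]], giving [a_8, a_7]ᵀ = [[3], [3]].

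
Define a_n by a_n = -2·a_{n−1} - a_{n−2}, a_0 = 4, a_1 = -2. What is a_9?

14

With companion matrix A = [[-2, -1], [1, 0]], [a_n, a_{n−1}]ᵀ = A·[a_{n−1}, a_{n−2}]ᵀ, so [a_9, a_8]ᵀ = A⁸·[a_1, a_0]ᵀ.
A⁸ = [[9, 8], [-8, -7]], giving [a_9, a_8]ᵀ = [[14], [-12]].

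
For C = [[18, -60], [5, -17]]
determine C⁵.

[[1068, -3300], [275, -857]]

tr C = 1 and det C = -6, so the characteristic polynomial is λ² − (1)λ + (-6) with roots -2 and 3.
Eigenvectors give P = [[-3, 4], [-1, 1]] with P⁻¹ = [[1, -4], [1, -3]], and C = P·diag(-2, 3)·P⁻¹.
Then C⁵ = P·diag(-32, 243)·P⁻¹ = [[96, 972], [32, 243]] · [[1, -4], [1, -3]] = [[1068, -3300], [275, -857]].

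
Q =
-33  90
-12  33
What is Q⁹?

[[-216513, 590490], [-78732, 216513]]

tr Q = 0 and det Q = -9, so the characteristic polynomial is λ² − (0)λ + (-9) with roots 3 and -3.
Eigenvectors give P = [[-5, 3], [-2, 1]] with P⁻¹ = [[1, -3], [2, -5]], and Q = P·diag(3, -3)·P⁻¹.
Then Q⁹ = P·diag(19683, -19683)·P⁻¹ = [[-98415, -59049], [-39366, -19683]] · [[1, -3], [2, -5]] = [[-216513, 590490], [-78732, 216513]].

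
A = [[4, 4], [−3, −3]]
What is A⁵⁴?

A² = A (a projection; rank 1, trace 1), so A⁵⁴ = A.

[[4, 4], [−3, −3]]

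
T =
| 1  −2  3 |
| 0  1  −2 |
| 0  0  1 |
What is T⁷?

T = I + N where N = [[0, −2, 3], [0, 0, −2], [0, 0, 0]] is strictly upper-triangular, so N³ = 0.
(I + N)⁷ = I + 7·N + 21·N² = [[1, −14, 105], [0, 1, −14], [0, 0, 1]].

[[1, −14, 105], [0, 1, −14], [0, 0, 1]]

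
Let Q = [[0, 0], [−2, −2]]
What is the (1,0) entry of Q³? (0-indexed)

−8

Q² = [[0, 0], [4, 4]]
Q³ = [[0, 0], [−8, −8]]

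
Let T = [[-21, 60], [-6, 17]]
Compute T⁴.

tr T = -4 and det T = 3, so the characteristic polynomial is λ² − (-4)λ + (3) with roots -1 and -3.
Eigenvectors give P = [[-3, -10], [-1, -3]] with P⁻¹ = [[3, -10], [-1, 3]], and T = P·diag(-1, -3)·P⁻¹.
Then T⁴ = P·diag(1, 81)·P⁻¹ = [[-3, -810], [-1, -243]] · [[3, -10], [-1, 3]] = [[801, -2400], [240, -719]].

[[801, -2400], [240, -719]]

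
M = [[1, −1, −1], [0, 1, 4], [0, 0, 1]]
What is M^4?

[[1, −4, −28], [0, 1, 16], [0, 0, 1]]

M = I + N where N = [[0, −1, −1], [0, 0, 4], [0, 0, 0]] is strictly upper-triangular, so N^3 = 0.
(I + N)^4 = I + 4·N + 6·N^2 = [[1, −4, −28], [0, 1, 16], [0, 0, 1]].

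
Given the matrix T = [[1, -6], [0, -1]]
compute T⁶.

T² = I (check: tr T = 0 and det T = -1), so T⁶ = I since 6 is even.

[[1, 0], [0, 1]]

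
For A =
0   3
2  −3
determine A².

[[6, −9], [−6, 15]]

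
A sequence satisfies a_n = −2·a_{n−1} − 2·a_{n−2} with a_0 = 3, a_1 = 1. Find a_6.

With companion matrix Q = [[−2, −2], [1, 0]], [a_n, a_{n−1}]ᵀ = Q·[a_{n−1}, a_{n−2}]ᵀ, so [a_6, a_5]ᵀ = Q⁵·[a_1, a_0]ᵀ.
Q⁵ = [[8, 8], [−4, 0]], giving [a_6, a_5]ᵀ = [[32], [−4]].

32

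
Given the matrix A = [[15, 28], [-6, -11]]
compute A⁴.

tr A = 4 and det A = 3, so the characteristic polynomial is λ² − (4)λ + (3) with roots 3 and 1.
Eigenvectors give P = [[-7, 2], [3, -1]] with P⁻¹ = [[-1, -2], [-3, -7]], and A = P·diag(3, 1)·P⁻¹.
Then A⁴ = P·diag(81, 1)·P⁻¹ = [[-567, 2], [243, -1]] · [[-1, -2], [-3, -7]] = [[561, 1120], [-240, -479]].

[[561, 1120], [-240, -479]]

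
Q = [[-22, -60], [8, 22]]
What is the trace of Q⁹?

tr Q = 0 and det Q = -4, so the characteristic polynomial is λ² − (0)λ + (-4) with roots 2 and -2.
Eigenvectors give P = [[5, 3], [-2, -1]] with P⁻¹ = [[-1, -3], [2, 5]], and Q = P·diag(2, -2)·P⁻¹.
Then Q⁹ = P·diag(512, -512)·P⁻¹ = [[2560, -1536], [-1024, 512]] · [[-1, -3], [2, 5]] = [[-5632, -15360], [2048, 5632]].

0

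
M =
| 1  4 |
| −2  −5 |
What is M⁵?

[[241, 484], [−242, −485]]

tr M = −4 and det M = 3, so the characteristic polynomial is λ² − (−4)λ + (3) with roots −1 and −3.
Eigenvectors give P = [[−2, 1], [1, −1]] with P⁻¹ = [[−1, −1], [−1, −2]], and M = P·diag(−1, −3)·P⁻¹.
Then M⁵ = P·diag(−1, −243)·P⁻¹ = [[2, −243], [−1, 243]] · [[−1, −1], [−1, −2]] = [[241, 484], [−242, −485]].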